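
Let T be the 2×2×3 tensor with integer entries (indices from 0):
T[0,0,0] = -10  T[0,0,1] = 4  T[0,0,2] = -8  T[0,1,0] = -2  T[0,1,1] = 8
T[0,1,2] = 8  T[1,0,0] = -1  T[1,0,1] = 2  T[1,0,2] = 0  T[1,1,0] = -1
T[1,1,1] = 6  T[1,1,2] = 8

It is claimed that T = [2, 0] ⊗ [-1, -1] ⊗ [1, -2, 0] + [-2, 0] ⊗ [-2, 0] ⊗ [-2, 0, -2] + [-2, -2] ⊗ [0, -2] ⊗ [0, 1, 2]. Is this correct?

Reconstruct entry (1,0,0) from the claimed factors: Σₗ aₗ[1]bₗ[0]cₗ[0] = (0)·(-1)·(1) + (0)·(-2)·(-2) + (-2)·(0)·(0) = 0, but T[1,0,0] = -1. The claim is false.

No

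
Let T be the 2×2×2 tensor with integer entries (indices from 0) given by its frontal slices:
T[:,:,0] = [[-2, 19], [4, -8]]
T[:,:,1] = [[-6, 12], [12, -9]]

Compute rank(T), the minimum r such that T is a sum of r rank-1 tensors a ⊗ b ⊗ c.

Lower bound: the mode-2 unfolding of T (rows indexed by j, columns by (i,k) = (0,0), (0,1), (1,0), (1,1)) is [[-2, -6, 4, 12], [19, 12, -8, -9]].
There the 2×2 minor on rows j ∈ {0, 1}, columns (i,k) ∈ {(0,0), (0,1)} is det [[-2, -6], [19, 12]] = 90 ≠ 0, so this unfolding has rank ≥ 2; CP rank is at least every unfolding rank, so rank(T) ≥ 2. (Unfolding ranks only ever bound the CP rank from below — rank(T) can be strictly larger than all of them — so the matching upper bound has to come from an explicit 2-term decomposition.)
Upper bound — finding two terms. Write S_k = T[:,:,k] for the frontal slices: S₀ = [[-2, 19], [4, -8]], S₁ = [[-6, 12], [12, -9]].
If T = a₁ ⊗ b₁ ⊗ c₁ + a₂ ⊗ b₂ ⊗ c₂ then each S_k = c₁[k]·a₁b₁ᵀ + c₂[k]·a₂b₂ᵀ. S₀ and S₁ are linearly independent, so a₁b₁ᵀ and a₂b₂ᵀ must span the same plane of matrices: they are the rank-1 matrices of the form x·S₀ + y·S₁.
det(x·S₀ + y·S₁) is −60·x² − 210·xy − 90·y² = (-30)·(x + 3·y)(2·x + y), vanishing at (x:y) = (3:-1) and (1:-2).
M₁ = 3·S₀ − S₁ = [[0, 45], [0, -15]] = 15·[3, -1][0, 1]ᵀ and M₂ = S₀ − 2·S₁ = [[10, -5], [-20, 10]] = 5·[1, -2][2, -1]ᵀ, so take a₁ = [3, -1], b₁ = [0, 1], a₂ = [1, -2], b₂ = [2, -1].
Each slice is an integer combination of E₁ = a₁b₁ᵀ and E₂ = a₂b₂ᵀ: S₀ = 6·E₁ − E₂, S₁ = 3·E₁ − 3·E₂; reading off coefficients, c₁ = [6, 3] and c₂ = [-1, -3].
Hence T = [3, -1] ⊗ [0, 1] ⊗ [6, 3] + [1, -2] ⊗ [2, -1] ⊗ [-1, -3], so rank(T) ≤ 2.
These bounds meet, so rank(T) = 2.
Check entry T[0,0,0] = -2: (3)·(0)·(6) + (1)·(2)·(-1) = -2.

2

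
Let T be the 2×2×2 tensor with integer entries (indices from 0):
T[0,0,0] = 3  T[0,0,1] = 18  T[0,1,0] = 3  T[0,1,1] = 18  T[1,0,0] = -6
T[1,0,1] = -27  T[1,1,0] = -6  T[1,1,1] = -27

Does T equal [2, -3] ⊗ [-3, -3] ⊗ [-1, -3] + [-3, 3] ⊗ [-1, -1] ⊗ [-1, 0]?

Yes

Reconstruct entrywise from the claimed factors. For example, T[1,0,1] = -27 and Σₗ aₗ[1]bₗ[0]cₗ[1] = (-3)·(-3)·(-3) + (3)·(-1)·(0) = -27; checking all 8 entries, every one matches. The claim holds.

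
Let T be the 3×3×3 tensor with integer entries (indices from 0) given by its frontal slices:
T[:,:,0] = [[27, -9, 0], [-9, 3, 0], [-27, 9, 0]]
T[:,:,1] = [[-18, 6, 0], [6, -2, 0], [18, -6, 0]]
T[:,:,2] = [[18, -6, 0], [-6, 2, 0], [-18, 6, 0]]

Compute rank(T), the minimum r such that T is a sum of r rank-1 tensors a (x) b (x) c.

Lower bound: T ≠ 0 (e.g. T[0,0,0] = 27), so rank(T) ≥ 1.
Upper bound: if T = a (x) b (x) c then every fibre of T is a multiple of the corresponding factor, so read the factors off the fibres through the nonzero entry T[0,0,0] = 27.
The mode-1 fibre T[:,0,0] = [27, -9, -27] gives a = (3, -1, -3) (primitive direction); the mode-2 fibre T[0,:,0] = [27, -9, 0] gives b = (3, -1, 0); then c[k] = T[0,0,k] / (a[0]·b[0]) = [27, -18, 18] / 9 = (3, -2, 2).
Expanding (3, -1, -3) (x) (3, -1, 0) (x) (3, -2, 2) reproduces all 27 entries of T, so T = (3, -1, -3) (x) (3, -1, 0) (x) (3, -2, 2) and rank(T) ≤ 1.
These bounds meet, so rank(T) = 1.

1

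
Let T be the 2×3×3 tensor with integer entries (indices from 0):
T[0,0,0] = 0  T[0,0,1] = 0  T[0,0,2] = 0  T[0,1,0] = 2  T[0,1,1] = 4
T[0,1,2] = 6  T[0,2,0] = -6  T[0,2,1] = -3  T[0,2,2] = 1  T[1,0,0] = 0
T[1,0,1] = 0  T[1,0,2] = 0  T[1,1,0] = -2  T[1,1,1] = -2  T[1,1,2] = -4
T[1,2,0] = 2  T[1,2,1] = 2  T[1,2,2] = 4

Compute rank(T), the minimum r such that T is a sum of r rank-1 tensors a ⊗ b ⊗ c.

3

Lower bound: the mode-3 unfolding of T (rows indexed by k, columns by (i,j) = (0,0), (0,1), (0,2), (1,0), (1,1), (1,2)) is [[0, 2, -6, 0, -2, 2], [0, 4, -3, 0, -2, 2], [0, 6, 1, 0, -4, 4]].
There the 3×3 minor on rows k ∈ {0, 1, 2}, columns (i,j) ∈ {(0,1), (0,2), (1,1)} is det [[2, -6, -2], [4, -3, -2], [6, 1, -4]] = -40 ≠ 0, so this unfolding has rank ≥ 3; CP rank is at least every unfolding rank, so rank(T) ≥ 3. (This is only a lower bound: in general the CP rank may exceed every unfolding rank, so we still need to exhibit 3 rank-1 terms summing to T.)
Upper bound: T is a sum of 3 rank-1 terms, T = [1, -1] ⊗ [0, 1, -1] ⊗ [2, 2, 4] + [1, 0] ⊗ [0, 0, 1] ⊗ [-4, -2, 4] + [1, 0] ⊗ [0, 2, 1] ⊗ [0, 1, 1] (written with every a and b primitive with positive leading entry and the scale carried by c; CP decompositions are not unique, and this one is verified by expanding entrywise), so rank(T) ≤ 3.
These bounds meet, so rank(T) = 3.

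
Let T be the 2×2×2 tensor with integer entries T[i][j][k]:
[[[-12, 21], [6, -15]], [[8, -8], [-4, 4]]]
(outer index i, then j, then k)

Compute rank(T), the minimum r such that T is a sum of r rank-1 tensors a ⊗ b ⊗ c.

Lower bound: the mode-1 unfolding of T (rows indexed by i, columns by (j,k) = (0,0), (0,1), (1,0), (1,1)) is [[-12, 21, 6, -15], [8, -8, -4, 4]].
There the 2×2 minor on rows i ∈ {0, 1}, columns (j,k) ∈ {(0,0), (0,1)} is det [[-12, 21], [8, -8]] = -72 ≠ 0, so this unfolding has rank ≥ 2; CP rank is at least every unfolding rank, so rank(T) ≥ 2. (This is only a lower bound: in general the CP rank may exceed every unfolding rank, so we still need to exhibit 2 rank-1 terms summing to T.)
Upper bound — finding two terms. Write S_k = T[:,:,k] for the frontal slices: S₀ = [[-12, 6], [8, -4]], S₁ = [[21, -15], [-8, 4]].
If T = a₁ ⊗ b₁ ⊗ c₁ + a₂ ⊗ b₂ ⊗ c₂ then each S_k = c₁[k]·a₁b₁ᵀ + c₂[k]·a₂b₂ᵀ. S₀ and S₁ are linearly independent, so a₁b₁ᵀ and a₂b₂ᵀ must span the same plane of matrices: they are the rank-1 matrices of the form x·S₀ + y·S₁.
det(x·S₀ + y·S₁) is 36·xy − 36·y² = 36·(x − y)(y), vanishing at (x:y) = (1:1) and (1:0).
M₁ = S₀ + S₁ = [[9, -9], [0, 0]] = 9·(1, 0)(1, -1)ᵀ and M₂ = S₀ = [[-12, 6], [8, -4]] = (-2)·(3, -2)(2, -1)ᵀ, so take a₁ = (1, 0), b₁ = (1, -1), a₂ = (3, -2), b₂ = (2, -1).
Each slice is an integer combination of E₁ = a₁b₁ᵀ and E₂ = a₂b₂ᵀ: S₀ = −2·E₂, S₁ = 9·E₁ + 2·E₂; reading off coefficients, c₁ = (0, 9) and c₂ = (-2, 2).
Hence T = (1, 0) ⊗ (1, -1) ⊗ (0, 9) + (3, -2) ⊗ (2, -1) ⊗ (-2, 2), so rank(T) ≤ 2.
These bounds meet, so rank(T) = 2.
Check entry T[0,0,0] = -12: (1)·(1)·(0) + (3)·(2)·(-2) = -12.

2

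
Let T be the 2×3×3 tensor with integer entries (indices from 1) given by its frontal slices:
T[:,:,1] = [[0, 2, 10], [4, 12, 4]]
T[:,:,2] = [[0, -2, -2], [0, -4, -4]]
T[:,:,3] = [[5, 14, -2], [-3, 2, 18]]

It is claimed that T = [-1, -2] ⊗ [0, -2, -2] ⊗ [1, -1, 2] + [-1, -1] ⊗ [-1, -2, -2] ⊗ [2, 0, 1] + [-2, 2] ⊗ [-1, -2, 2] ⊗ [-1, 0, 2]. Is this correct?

Yes

Reconstruct entrywise from the claimed factors. For example, T[1,2,2] = -2 and Σₗ aₗ[1]bₗ[2]cₗ[2] = (-1)·(-2)·(-1) + (-1)·(-2)·(0) + (-2)·(-2)·(0) = -2; checking all 18 entries, every one matches. The claim holds.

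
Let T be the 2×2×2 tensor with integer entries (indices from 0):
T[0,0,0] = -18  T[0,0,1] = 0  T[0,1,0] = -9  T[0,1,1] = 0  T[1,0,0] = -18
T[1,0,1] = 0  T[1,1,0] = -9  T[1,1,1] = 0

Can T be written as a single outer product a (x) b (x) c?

Yes

If T = a (x) b (x) c then every fibre of T is a multiple of the corresponding factor, so read the factors off the fibres through the nonzero entry T[0,0,0] = -18.
The mode-1 fibre T[:,0,0] = [-18, -18] gives a = [1, 1] (primitive direction); the mode-2 fibre T[0,:,0] = [-18, -9] gives b = [2, 1]; then c[k] = T[0,0,k] / (a[0]·b[0]) = [-18, 0] / 2 = [-9, 0].
Expanding [1, 1] (x) [2, 1] (x) [-9, 0] reproduces all 8 entries of T, so T = [1, 1] (x) [2, 1] (x) [-9, 0] and rank(T) ≤ 1.
Equivalently every frontal slice T[:,:,k] is c[k] times the rank-1 matrix [1, 1] (x) [2, 1]. So T has rank 1 (it is nonzero).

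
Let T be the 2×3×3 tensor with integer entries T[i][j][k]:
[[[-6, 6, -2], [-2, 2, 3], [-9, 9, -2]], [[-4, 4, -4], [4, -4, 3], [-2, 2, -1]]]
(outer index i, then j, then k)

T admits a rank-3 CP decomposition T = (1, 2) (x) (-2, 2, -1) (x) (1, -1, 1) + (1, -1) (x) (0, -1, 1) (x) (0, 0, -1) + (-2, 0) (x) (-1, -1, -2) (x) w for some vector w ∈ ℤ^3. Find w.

w = (-2, 2, 0)

Subtract the known terms from T to get the rank-1 residual R = (-2, 0) (x) (-1, -1, -2) (x) w, so R[i,j,k] = a[i]·b[j]·w[k]. Pick indices with nonzero a[0]·b[0] = (-2)·(-1) = 2. Only the fibre through (0,0,·) is needed: R[0,0,:] = T[0,0,:] − Σₗ aₗ[0]bₗ[0]cₗ = [-6, 6, -2] − (1)·(-2)·(1, -1, 1) − (1)·(0)·(0, 0, -1) = [-4, 4, 0]. Then w[k] = R[0,0,k] / 2 for each k, giving w = [-4, 4, 0] / 2 = (-2, 2, 0).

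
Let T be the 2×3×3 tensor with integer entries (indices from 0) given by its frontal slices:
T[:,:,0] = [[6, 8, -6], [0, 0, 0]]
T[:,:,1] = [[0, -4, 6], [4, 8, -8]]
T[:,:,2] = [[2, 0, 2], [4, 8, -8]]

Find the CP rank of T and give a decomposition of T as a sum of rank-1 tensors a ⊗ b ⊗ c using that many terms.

rank(T) = 3

Lower bound: the mode-3 unfolding of T (rows indexed by k, columns by (i,j) = (0,0), (0,1), (0,2), (1,0), (1,1), (1,2)) is [[6, 8, -6, 0, 0, 0], [0, -4, 6, 4, 8, -8], [2, 0, 2, 4, 8, -8]].
There the 3×3 minor on rows k ∈ {0, 1, 2}, columns (i,j) ∈ {(0,0), (0,1), (1,0)} is det [[6, 8, 0], [0, -4, 4], [2, 0, 4]] = -32 ≠ 0, so this unfolding has rank ≥ 3; CP rank is at least every unfolding rank, so rank(T) ≥ 3. (This is only a lower bound: in general the CP rank may exceed every unfolding rank, so we still need to exhibit 3 rank-1 terms summing to T.)
Upper bound: T is a sum of 3 rank-1 terms, T = [1, 0] ⊗ [1, 0, 1] ⊗ [2, 2, 2] + [1, 0] ⊗ [1, 2, -2] ⊗ [4, -4, -2] + [1, 2] ⊗ [1, 2, -2] ⊗ [0, 2, 2] (written with every a and b primitive with positive leading entry and the scale carried by c; CP decompositions are not unique, and this one is verified by expanding entrywise), so rank(T) ≤ 3.
These bounds meet, so rank(T) = 3.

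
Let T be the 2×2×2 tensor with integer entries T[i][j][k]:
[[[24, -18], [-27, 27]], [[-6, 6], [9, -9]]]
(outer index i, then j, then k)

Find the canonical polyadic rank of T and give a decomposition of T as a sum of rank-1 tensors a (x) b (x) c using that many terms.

Lower bound: the mode-1 unfolding of T (rows indexed by i, columns by (j,k) = (0,0), (0,1), (1,0), (1,1)) is [[24, -18, -27, 27], [-6, 6, 9, -9]].
There the 2×2 minor on rows i ∈ {0, 1}, columns (j,k) ∈ {(0,0), (0,1)} is det [[24, -18], [-6, 6]] = 36 ≠ 0, so this unfolding has rank ≥ 2; CP rank is at least every unfolding rank, so rank(T) ≥ 2. (Flattening ranks never certify an upper bound on CP rank; for that we must actually write T with 2 rank-1 terms.)
Upper bound — finding two terms. Write S_k = T[:,:,k] for the frontal slices: S₀ = [[24, -27], [-6, 9]], S₁ = [[-18, 27], [6, -9]].
If T = a₁ (x) b₁ (x) c₁ + a₂ (x) b₂ (x) c₂ then each S_k = c₁[k]·a₁b₁ᵀ + c₂[k]·a₂b₂ᵀ. S₀ and S₁ are linearly independent, so a₁b₁ᵀ and a₂b₂ᵀ must span the same plane of matrices: they are the rank-1 matrices of the form x·S₀ + y·S₁.
det(x·S₀ + y·S₁) is 54·x² − 54·xy = 54·(x − y)(x), vanishing at (x:y) = (1:1) and (0:1).
M₁ = S₀ + S₁ = [[6, 0], [0, 0]] = 6·(1, 0)(1, 0)ᵀ and M₂ = S₁ = [[-18, 27], [6, -9]] = (-3)·(3, -1)(2, -3)ᵀ, so take a₁ = (1, 0), b₁ = (1, 0), a₂ = (3, -1), b₂ = (2, -3).
Each slice is an integer combination of E₁ = a₁b₁ᵀ and E₂ = a₂b₂ᵀ: S₀ = 6·E₁ + 3·E₂, S₁ = −3·E₂; reading off coefficients, c₁ = (6, 0) and c₂ = (3, -3).
Hence T = (1, 0) (x) (1, 0) (x) (6, 0) + (3, -1) (x) (2, -3) (x) (3, -3), so rank(T) ≤ 2.
These bounds meet, so rank(T) = 2.

rank(T) = 2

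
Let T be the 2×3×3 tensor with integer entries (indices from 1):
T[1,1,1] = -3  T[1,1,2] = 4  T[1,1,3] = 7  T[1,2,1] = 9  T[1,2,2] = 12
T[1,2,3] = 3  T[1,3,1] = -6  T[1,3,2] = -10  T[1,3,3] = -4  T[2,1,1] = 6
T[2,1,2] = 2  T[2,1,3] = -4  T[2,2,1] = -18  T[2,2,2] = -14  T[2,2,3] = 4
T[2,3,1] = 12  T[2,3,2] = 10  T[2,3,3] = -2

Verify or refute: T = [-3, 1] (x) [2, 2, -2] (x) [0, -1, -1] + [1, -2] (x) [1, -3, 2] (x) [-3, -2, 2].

Reconstruct entry (1,1,3) from the claimed factors: Σₗ aₗ[1]bₗ[1]cₗ[3] = (-3)·(2)·(-1) + (1)·(1)·(2) = 8, but T[1,1,3] = 7. The claim is false.

No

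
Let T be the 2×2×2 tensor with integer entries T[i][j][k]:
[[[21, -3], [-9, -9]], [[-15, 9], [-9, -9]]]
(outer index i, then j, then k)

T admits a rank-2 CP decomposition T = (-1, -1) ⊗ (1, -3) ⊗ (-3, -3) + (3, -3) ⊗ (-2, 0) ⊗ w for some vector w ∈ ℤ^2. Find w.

w = (-3, 1)

Subtract the known terms from T to get the rank-1 residual R = (3, -3) ⊗ (-2, 0) ⊗ w, so R[i,j,k] = a[i]·b[j]·w[k]. Pick indices with nonzero a[0]·b[0] = (3)·(-2) = -6. Only the fibre through (0,0,·) is needed: R[0,0,:] = T[0,0,:] − Σₗ aₗ[0]bₗ[0]cₗ = [21, -3] − (-1)·(1)·(-3, -3) = [18, -6]. Then w[k] = R[0,0,k] / -6 for each k, giving w = [18, -6] / -6 = (-3, 1).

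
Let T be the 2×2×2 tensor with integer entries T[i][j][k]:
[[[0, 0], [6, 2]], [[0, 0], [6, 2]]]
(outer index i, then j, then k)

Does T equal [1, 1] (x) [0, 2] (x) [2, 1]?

No

Reconstruct entry (0,1,0) from the claimed factors: Σₗ aₗ[0]bₗ[1]cₗ[0] = (1)·(2)·(2) = 4, but T[0,1,0] = 6. The claim is false.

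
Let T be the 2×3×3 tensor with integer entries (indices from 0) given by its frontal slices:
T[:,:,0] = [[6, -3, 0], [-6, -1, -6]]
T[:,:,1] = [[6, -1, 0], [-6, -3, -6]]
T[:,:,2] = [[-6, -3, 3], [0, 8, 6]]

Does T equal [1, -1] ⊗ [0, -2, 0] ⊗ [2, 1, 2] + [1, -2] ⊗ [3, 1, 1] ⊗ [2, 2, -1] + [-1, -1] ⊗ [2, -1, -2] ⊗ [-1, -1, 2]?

No

Reconstruct entry (0,0,0) from the claimed factors: Σₗ aₗ[0]bₗ[0]cₗ[0] = (1)·(0)·(2) + (1)·(3)·(2) + (-1)·(2)·(-1) = 8, but T[0,0,0] = 6. The claim is false.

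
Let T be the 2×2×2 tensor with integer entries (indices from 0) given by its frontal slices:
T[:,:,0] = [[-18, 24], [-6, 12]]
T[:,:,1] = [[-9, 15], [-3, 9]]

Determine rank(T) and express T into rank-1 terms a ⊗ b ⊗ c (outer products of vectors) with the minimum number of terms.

rank(T) = 2

Lower bound: the mode-1 unfolding of T (rows indexed by i, columns by (j,k) = (0,0), (0,1), (1,0), (1,1)) is [[-18, -9, 24, 15], [-6, -3, 12, 9]].
There the 2×2 minor on rows i ∈ {0, 1}, columns (j,k) ∈ {(0,0), (1,0)} is det [[-18, 24], [-6, 12]] = -72 ≠ 0, so this unfolding has rank ≥ 2; CP rank is at least every unfolding rank, so rank(T) ≥ 2. (This is only a lower bound: in general the CP rank may exceed every unfolding rank, so we still need to exhibit 2 rank-1 terms summing to T.)
Upper bound — finding two terms. Write S_k = T[:,:,k] for the frontal slices: S₀ = [[-18, 24], [-6, 12]], S₁ = [[-9, 15], [-3, 9]].
If T = a₁ ⊗ b₁ ⊗ c₁ + a₂ ⊗ b₂ ⊗ c₂ then each S_k = c₁[k]·a₁b₁ᵀ + c₂[k]·a₂b₂ᵀ. S₀ and S₁ are linearly independent, so a₁b₁ᵀ and a₂b₂ᵀ must span the same plane of matrices: they are the rank-1 matrices of the form x·S₀ + y·S₁.
det(x·S₀ + y·S₁) is −72·x² − 108·xy − 36·y² = (-36)·(x + y)(2·x + y), vanishing at (x:y) = (1:-1) and (1:-2).
M₁ = S₀ − S₁ = [[-9, 9], [-3, 3]] = (-3)·[3, 1][1, -1]ᵀ and M₂ = S₀ − 2·S₁ = [[0, -6], [0, -6]] = (-6)·[1, 1][0, 1]ᵀ, so take a₁ = [3, 1], b₁ = [1, -1], a₂ = [1, 1], b₂ = [0, 1].
Each slice is an integer combination of E₁ = a₁b₁ᵀ and E₂ = a₂b₂ᵀ: S₀ = −6·E₁ + 6·E₂, S₁ = −3·E₁ + 6·E₂; reading off coefficients, c₁ = [-6, -3] and c₂ = [6, 6].
Hence T = [3, 1] ⊗ [1, -1] ⊗ [-6, -3] + [1, 1] ⊗ [0, 1] ⊗ [6, 6], so rank(T) ≤ 2.
These bounds meet, so rank(T) = 2.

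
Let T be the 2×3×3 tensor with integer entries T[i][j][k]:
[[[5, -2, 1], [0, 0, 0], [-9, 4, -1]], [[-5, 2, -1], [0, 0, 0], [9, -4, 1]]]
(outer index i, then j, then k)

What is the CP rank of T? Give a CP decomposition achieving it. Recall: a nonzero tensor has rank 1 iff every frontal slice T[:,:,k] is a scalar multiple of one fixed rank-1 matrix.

rank(T) = 2

Lower bound: the mode-2 unfolding of T (rows indexed by j, columns by (i,k) = (0,0), (0,1), (0,2), (1,0), (1,1), (1,2)) is [[5, -2, 1, -5, 2, -1], [0, 0, 0, 0, 0, 0], [-9, 4, -1, 9, -4, 1]].
There the 2×2 minor on rows j ∈ {0, 2}, columns (i,k) ∈ {(0,0), (0,1)} is det [[5, -2], [-9, 4]] = 2 ≠ 0, so this unfolding has rank ≥ 2; CP rank is at least every unfolding rank, so rank(T) ≥ 2. (Flattening ranks never certify an upper bound on CP rank; for that we must actually write T with 2 rank-1 terms.)
Upper bound — finding two terms. Every mode-1 slice of T is a multiple of one matrix: T[i,:,:] = a[i]·M with a = [1, -1] and M = [[5, -2, 1], [0, 0, 0], [-9, 4, -1]] (rows indexed by j, columns by k). So it suffices to write M as a sum of two rank-1 matrices.
Row 1 of M is zero, so splitting by the other two rows, M = [1, 0, 0][5, -2, 1]ᵀ + [0, 0, 1][-9, 4, -1]ᵀ.
Hence T = [1, -1] ∘ [1, 0, 0] ∘ [5, -2, 1] + [1, -1] ∘ [0, 0, 1] ∘ [-9, 4, -1], so rank(T) ≤ 2.
These bounds meet, so rank(T) = 2.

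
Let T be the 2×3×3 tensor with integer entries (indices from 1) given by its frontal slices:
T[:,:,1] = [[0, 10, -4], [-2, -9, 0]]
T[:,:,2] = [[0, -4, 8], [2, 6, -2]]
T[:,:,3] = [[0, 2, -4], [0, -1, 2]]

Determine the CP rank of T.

Lower bound: the mode-2 unfolding of T (rows indexed by j, columns by (i,k) = (1,1), (1,2), (1,3), (2,1), (2,2), (2,3)) is [[0, 0, 0, -2, 2, 0], [10, -4, 2, -9, 6, -1], [-4, 8, -4, 0, -2, 2]].
There the 3×3 minor on rows j ∈ {1, 2, 3}, columns (i,k) ∈ {(1,1), (1,2), (2,1)} is det [[0, 0, -2], [10, -4, -9], [-4, 8, 0]] = -128 ≠ 0, so this unfolding has rank ≥ 3; CP rank is at least every unfolding rank, so rank(T) ≥ 3. (Flattening ranks never certify an upper bound on CP rank; for that we must actually write T with 3 rank-1 terms.)
Upper bound: T is a sum of 3 rank-1 terms, T = (0, 1) ⊗ (1, 2, 1) ⊗ (-2, 2, 0) + (2, -1) ⊗ (0, 1, -2) ⊗ (1, -2, 1) + (2, -1) ⊗ (0, 1, 0) ⊗ (4, 0, 0) (written with every a and b primitive with positive leading entry and the scale carried by c; CP decompositions are not unique, and this one is verified by expanding entrywise), so rank(T) ≤ 3.
These bounds meet, so rank(T) = 3.

3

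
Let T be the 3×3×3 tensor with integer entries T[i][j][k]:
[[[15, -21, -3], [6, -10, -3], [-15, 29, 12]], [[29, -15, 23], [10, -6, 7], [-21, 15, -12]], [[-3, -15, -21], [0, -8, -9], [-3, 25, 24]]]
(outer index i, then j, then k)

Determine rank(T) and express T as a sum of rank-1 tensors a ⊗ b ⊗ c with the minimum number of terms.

rank(T) = 2

Lower bound: the mode-1 unfolding of T (rows indexed by i, columns by (j,k) = (0,0), (0,1), (0,2), (1,0), (1,1), (1,2), (2,0), (2,1), (2,2)) is [[15, -21, -3, 6, -10, -3, -15, 29, 12], [29, -15, 23, 10, -6, 7, -21, 15, -12], [-3, -15, -21, 0, -8, -9, -3, 25, 24]].
There the 2×2 minor on rows i ∈ {0, 1}, columns (j,k) ∈ {(0,0), (0,1)} is det [[15, -21], [29, -15]] = 384 ≠ 0, so this unfolding has rank ≥ 2; CP rank is at least every unfolding rank, so rank(T) ≥ 2. (Flattening ranks never certify an upper bound on CP rank; for that we must actually write T with 2 rank-1 terms.)
Upper bound — finding two terms. Write S_k = T[:,:,k] for the frontal slices: S₀ = [[15, 6, -15], [29, 10, -21], [-3, 0, -3]], S₁ = [[-21, -10, 29], [-15, -6, 15], [-15, -8, 25]], S₂ = [[-3, -3, 12], [23, 7, -12], [-21, -9, 24]].
If T = a₁ ⊗ b₁ ⊗ c₁ + a₂ ⊗ b₂ ⊗ c₂ then each S_k = c₁[k]·a₁b₁ᵀ + c₂[k]·a₂b₂ᵀ. S₀ and S₁ are linearly independent, so a₁b₁ᵀ and a₂b₂ᵀ must span the same plane of matrices: they are the rank-1 matrices of the form x·S₀ + y·S₁.
The 2×2 minor of x·S₀ + y·S₁ on rows {0,1}, columns {0,1} is −24·x² + 80·xy − 24·y² = (-8)·(x − 3·y)(3·x − y), vanishing at (x:y) = (3:1) and (1:3).
M₁ = 3·S₀ + S₁ = [[24, 8, -16], [72, 24, -48], [-24, -8, 16]] = 8·[1, 3, -1][3, 1, -2]ᵀ and M₂ = S₀ + 3·S₁ = [[-48, -24, 72], [-16, -8, 24], [-48, -24, 72]] = (-8)·[3, 1, 3][2, 1, -3]ᵀ, so take a₁ = [1, 3, -1], b₁ = [3, 1, -2], a₂ = [3, 1, 3], b₂ = [2, 1, -3].
Each slice is an integer combination of E₁ = a₁b₁ᵀ and E₂ = a₂b₂ᵀ: S₀ = 3·E₁ + E₂, S₁ = −E₁ − 3·E₂, S₂ = 3·E₁ − 2·E₂; reading off coefficients, c₁ = [3, -1, 3] and c₂ = [1, -3, -2].
Hence T = [1, 3, -1] ⊗ [3, 1, -2] ⊗ [3, -1, 3] + [3, 1, 3] ⊗ [2, 1, -3] ⊗ [1, -3, -2], so rank(T) ≤ 2.
These bounds meet, so rank(T) = 2.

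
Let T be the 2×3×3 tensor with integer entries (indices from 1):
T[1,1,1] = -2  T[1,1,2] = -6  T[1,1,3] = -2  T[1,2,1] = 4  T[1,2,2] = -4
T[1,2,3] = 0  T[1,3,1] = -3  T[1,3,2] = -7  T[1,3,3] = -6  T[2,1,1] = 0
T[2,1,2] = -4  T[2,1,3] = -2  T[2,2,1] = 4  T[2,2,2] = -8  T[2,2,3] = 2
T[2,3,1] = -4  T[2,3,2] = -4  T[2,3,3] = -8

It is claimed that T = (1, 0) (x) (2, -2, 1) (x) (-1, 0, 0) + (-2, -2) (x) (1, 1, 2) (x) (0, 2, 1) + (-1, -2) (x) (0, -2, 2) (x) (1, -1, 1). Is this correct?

Reconstruct entry (1,1,2) from the claimed factors: Σₗ aₗ[1]bₗ[1]cₗ[2] = (1)·(2)·(0) + (-2)·(1)·(2) + (-1)·(0)·(-1) = -4, but T[1,1,2] = -6. The claim is false.

No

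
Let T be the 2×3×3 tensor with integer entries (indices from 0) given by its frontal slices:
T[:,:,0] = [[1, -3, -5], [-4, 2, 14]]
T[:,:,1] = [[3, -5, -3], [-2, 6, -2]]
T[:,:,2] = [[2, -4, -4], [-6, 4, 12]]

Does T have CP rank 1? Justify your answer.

No

The mode-2 unfolding of T (rows indexed by j, columns by (i,k) = (0,0), (0,1), (0,2), (1,0), (1,1), (1,2)) is [[1, 3, 2, -4, -2, -6], [-3, -5, -4, 2, 6, 4], [-5, -3, -4, 14, -2, 12]].
There the 3×3 minor on rows j ∈ {0, 1, 2}, columns (i,k) ∈ {(0,0), (0,1), (1,0)} is det [[1, 3, -4], [-3, -5, 2], [-5, -3, 14]] = 96 ≠ 0, so this unfolding has rank ≥ 3; CP rank is at least every unfolding rank, so rank(T) ≥ 3.
In particular rank(T) ≥ 3 > 1, so T is not rank-1.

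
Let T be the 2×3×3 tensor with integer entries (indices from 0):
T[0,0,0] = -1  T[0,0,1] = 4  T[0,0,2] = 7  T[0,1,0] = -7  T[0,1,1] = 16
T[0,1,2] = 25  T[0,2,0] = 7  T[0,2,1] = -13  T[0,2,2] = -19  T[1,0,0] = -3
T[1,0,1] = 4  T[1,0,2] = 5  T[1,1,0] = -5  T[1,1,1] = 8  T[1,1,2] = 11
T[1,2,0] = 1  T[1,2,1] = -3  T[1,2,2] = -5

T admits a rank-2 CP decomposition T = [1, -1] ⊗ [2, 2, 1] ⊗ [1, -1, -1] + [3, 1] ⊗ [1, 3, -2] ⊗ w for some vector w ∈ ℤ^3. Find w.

w = [-1, 2, 3]

Subtract the known terms from T to get the rank-1 residual R = [3, 1] ⊗ [1, 3, -2] ⊗ w, so R[i,j,k] = a[i]·b[j]·w[k]. Pick indices with nonzero a[0]·b[0] = (3)·(1) = 3. Only the fibre through (0,0,·) is needed: R[0,0,:] = T[0,0,:] − Σₗ aₗ[0]bₗ[0]cₗ = [-1, 4, 7] − (1)·(2)·[1, -1, -1] = [-3, 6, 9]. Then w[k] = R[0,0,k] / 3 for each k, giving w = [-3, 6, 9] / 3 = [-1, 2, 3].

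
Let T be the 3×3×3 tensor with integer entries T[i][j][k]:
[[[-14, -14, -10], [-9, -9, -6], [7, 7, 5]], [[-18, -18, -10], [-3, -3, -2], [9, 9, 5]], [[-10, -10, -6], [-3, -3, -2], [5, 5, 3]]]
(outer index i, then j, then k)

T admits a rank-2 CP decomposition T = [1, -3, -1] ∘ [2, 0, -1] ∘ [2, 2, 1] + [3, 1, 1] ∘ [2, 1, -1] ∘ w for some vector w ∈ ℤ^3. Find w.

Subtract the known terms from T to get the rank-1 residual R = [3, 1, 1] ∘ [2, 1, -1] ∘ w, so R[i,j,k] = a[i]·b[j]·w[k]. Pick indices with nonzero a[0]·b[0] = (3)·(2) = 6. Only the fibre through (0,0,·) is needed: R[0,0,:] = T[0,0,:] − Σₗ aₗ[0]bₗ[0]cₗ = [-14, -14, -10] − (1)·(2)·[2, 2, 1] = [-18, -18, -12]. Then w[k] = R[0,0,k] / 6 for each k, giving w = [-18, -18, -12] / 6 = [-3, -3, -2].

w = [-3, -3, -2]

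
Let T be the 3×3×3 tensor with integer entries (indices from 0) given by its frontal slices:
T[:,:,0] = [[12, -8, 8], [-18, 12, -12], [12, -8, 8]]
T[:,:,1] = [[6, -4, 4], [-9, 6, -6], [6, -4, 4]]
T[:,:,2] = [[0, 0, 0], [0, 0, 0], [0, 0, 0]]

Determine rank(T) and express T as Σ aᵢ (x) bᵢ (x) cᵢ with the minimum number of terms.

Lower bound: T ≠ 0 (e.g. T[0,0,0] = 12), so rank(T) ≥ 1.
Upper bound: the mode-1 fibre T[:,0,0] = [12, -18, 12] gives a = [2, -3, 2] (primitive direction); the mode-2 fibre T[0,:,0] = [12, -8, 8] gives b = [3, -2, 2]; then c[k] = T[0,0,k] / (a[0]·b[0]) = [12, 6, 0] / 6 = [2, 1, 0].
Expanding [2, -3, 2] (x) [3, -2, 2] (x) [2, 1, 0] reproduces all 27 entries of T, so T = [2, -3, 2] (x) [3, -2, 2] (x) [2, 1, 0] and rank(T) ≤ 1.
These bounds meet, so rank(T) = 1.

rank(T) = 1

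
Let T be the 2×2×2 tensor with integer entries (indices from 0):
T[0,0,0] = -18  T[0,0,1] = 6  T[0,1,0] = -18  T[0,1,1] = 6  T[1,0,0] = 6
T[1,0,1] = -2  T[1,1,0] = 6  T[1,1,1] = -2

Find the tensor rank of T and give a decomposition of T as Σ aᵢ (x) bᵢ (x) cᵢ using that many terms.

rank(T) = 1

Lower bound: T ≠ 0 (e.g. T[0,0,0] = -18), so rank(T) ≥ 1.
Upper bound: the mode-1 fibre T[:,0,0] = [-18, 6] gives a = [3, -1] (primitive direction); the mode-2 fibre T[0,:,0] = [-18, -18] gives b = [1, 1]; then c[k] = T[0,0,k] / (a[0]·b[0]) = [-18, 6] / 3 = [-6, 2].
Expanding [3, -1] (x) [1, 1] (x) [-6, 2] reproduces all 8 entries of T, so T = [3, -1] (x) [1, 1] (x) [-6, 2] and rank(T) ≤ 1.
These bounds meet, so rank(T) = 1.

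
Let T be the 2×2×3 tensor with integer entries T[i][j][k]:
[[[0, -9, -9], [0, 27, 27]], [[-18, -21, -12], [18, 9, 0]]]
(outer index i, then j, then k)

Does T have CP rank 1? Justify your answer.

No

The mode-2 unfolding of T (rows indexed by j, columns by (i,k) = (0,0), (0,1), (0,2), (1,0), (1,1), (1,2)) is [[0, -9, -9, -18, -21, -12], [0, 27, 27, 18, 9, 0]].
There the 2×2 minor on rows j ∈ {0, 1}, columns (i,k) ∈ {(0,1), (1,0)} is det [[-9, -18], [27, 18]] = 324 ≠ 0, so this unfolding has rank ≥ 2; CP rank is at least every unfolding rank, so rank(T) ≥ 2.
In particular rank(T) ≥ 2 > 1, so T is not rank-1.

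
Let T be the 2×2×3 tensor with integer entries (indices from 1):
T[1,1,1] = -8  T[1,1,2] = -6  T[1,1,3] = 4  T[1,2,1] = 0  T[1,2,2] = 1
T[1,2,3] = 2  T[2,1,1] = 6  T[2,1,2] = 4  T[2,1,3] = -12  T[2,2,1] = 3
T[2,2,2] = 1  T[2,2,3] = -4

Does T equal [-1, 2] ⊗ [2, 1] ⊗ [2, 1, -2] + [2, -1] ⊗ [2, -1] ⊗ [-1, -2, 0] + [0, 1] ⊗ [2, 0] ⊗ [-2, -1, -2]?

No

Reconstruct entry (1,1,2) from the claimed factors: Σₗ aₗ[1]bₗ[1]cₗ[2] = (-1)·(2)·(1) + (2)·(2)·(-2) + (0)·(2)·(-1) = -10, but T[1,1,2] = -6. The claim is false.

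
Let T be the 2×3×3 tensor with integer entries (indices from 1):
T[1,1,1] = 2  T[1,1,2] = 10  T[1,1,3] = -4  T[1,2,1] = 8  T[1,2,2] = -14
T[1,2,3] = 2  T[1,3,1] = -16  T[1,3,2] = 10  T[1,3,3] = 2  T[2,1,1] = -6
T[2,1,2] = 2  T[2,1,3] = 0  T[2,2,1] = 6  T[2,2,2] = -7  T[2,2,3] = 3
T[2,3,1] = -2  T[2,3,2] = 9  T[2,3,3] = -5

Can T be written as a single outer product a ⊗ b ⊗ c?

No

The mode-3 unfolding of T (rows indexed by k, columns by (i,j) = (1,1), (1,2), (1,3), (2,1), (2,2), (2,3)) is [[2, 8, -16, -6, 6, -2], [10, -14, 10, 2, -7, 9], [-4, 2, 2, 0, 3, -5]].
There the 3×3 minor on rows k ∈ {1, 2, 3}, columns (i,j) ∈ {(1,1), (1,2), (2,1)} is det [[2, 8, -6], [10, -14, 2], [-4, 2, 0]] = 144 ≠ 0, so this unfolding has rank ≥ 3; CP rank is at least every unfolding rank, so rank(T) ≥ 3.
In particular rank(T) ≥ 3 > 1, so T is not rank-1.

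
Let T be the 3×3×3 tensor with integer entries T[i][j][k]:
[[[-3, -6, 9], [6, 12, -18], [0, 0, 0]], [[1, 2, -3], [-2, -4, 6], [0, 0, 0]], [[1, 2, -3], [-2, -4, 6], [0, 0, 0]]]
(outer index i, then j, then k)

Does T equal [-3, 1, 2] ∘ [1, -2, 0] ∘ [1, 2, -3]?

No

Reconstruct entry (2,0,0) from the claimed factors: Σₗ aₗ[2]bₗ[0]cₗ[0] = (2)·(1)·(1) = 2, but T[2,0,0] = 1. The claim is false.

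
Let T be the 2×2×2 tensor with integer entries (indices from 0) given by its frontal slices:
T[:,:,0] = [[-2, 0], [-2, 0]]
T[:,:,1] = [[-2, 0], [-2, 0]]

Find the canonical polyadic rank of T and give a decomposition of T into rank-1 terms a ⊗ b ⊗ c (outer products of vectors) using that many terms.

rank(T) = 1

Lower bound: T ≠ 0 (e.g. T[0,0,0] = -2), so rank(T) ≥ 1.
Upper bound: the mode-1 fibre T[:,0,0] = [-2, -2] gives a = [1, 1] (primitive direction); the mode-2 fibre T[0,:,0] = [-2, 0] gives b = [1, 0]; then c[k] = T[0,0,k] / (a[0]·b[0]) = [-2, -2] / 1 = [-2, -2].
Expanding [1, 1] ⊗ [1, 0] ⊗ [-2, -2] reproduces all 8 entries of T, so T = [1, 1] ⊗ [1, 0] ⊗ [-2, -2] and rank(T) ≤ 1.
These bounds meet, so rank(T) = 1.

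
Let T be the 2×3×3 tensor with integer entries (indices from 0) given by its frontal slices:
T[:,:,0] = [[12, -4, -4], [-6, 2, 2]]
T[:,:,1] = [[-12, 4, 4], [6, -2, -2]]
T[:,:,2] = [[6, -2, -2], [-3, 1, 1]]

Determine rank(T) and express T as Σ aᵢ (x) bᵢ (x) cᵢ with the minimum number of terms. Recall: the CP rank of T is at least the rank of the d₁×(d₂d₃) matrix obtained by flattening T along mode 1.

rank(T) = 1

Lower bound: T ≠ 0 (e.g. T[0,0,0] = 12), so rank(T) ≥ 1.
Upper bound: if T = a (x) b (x) c then every fibre of T is a multiple of the corresponding factor, so read the factors off the fibres through the nonzero entry T[0,0,0] = 12.
The mode-1 fibre T[:,0,0] = [12, -6] gives a = (2, -1) (primitive direction); the mode-2 fibre T[0,:,0] = [12, -4, -4] gives b = (3, -1, -1); then c[k] = T[0,0,k] / (a[0]·b[0]) = [12, -12, 6] / 6 = (2, -2, 1).
Expanding (2, -1) (x) (3, -1, -1) (x) (2, -2, 1) reproduces all 18 entries of T, so T = (2, -1) (x) (3, -1, -1) (x) (2, -2, 1) and rank(T) ≤ 1.
These bounds meet, so rank(T) = 1.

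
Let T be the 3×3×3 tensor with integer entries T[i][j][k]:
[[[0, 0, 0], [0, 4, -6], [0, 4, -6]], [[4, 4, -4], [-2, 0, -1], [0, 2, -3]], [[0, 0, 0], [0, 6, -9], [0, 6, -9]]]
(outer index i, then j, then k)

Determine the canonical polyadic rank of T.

Lower bound: the mode-1 unfolding of T (rows indexed by i, columns by (j,k) = (0,0), (0,1), (0,2), (1,0), (1,1), (1,2), (2,0), (2,1), (2,2)) is [[0, 0, 0, 0, 4, -6, 0, 4, -6], [4, 4, -4, -2, 0, -1, 0, 2, -3], [0, 0, 0, 0, 6, -9, 0, 6, -9]].
There the 2×2 minor on rows i ∈ {0, 1}, columns (j,k) ∈ {(0,0), (1,1)} is det [[0, 4], [4, 0]] = -16 ≠ 0, so this unfolding has rank ≥ 2; CP rank is at least every unfolding rank, so rank(T) ≥ 2. (Flattening ranks never certify an upper bound on CP rank; for that we must actually write T with 2 rank-1 terms.)
Upper bound — finding two terms. Write S_k = T[:,:,k] for the frontal slices: S₀ = [[0, 0, 0], [4, -2, 0], [0, 0, 0]], S₁ = [[0, 4, 4], [4, 0, 2], [0, 6, 6]], S₂ = [[0, -6, -6], [-4, -1, -3], [0, -9, -9]].
If T = a₁ ⊗ b₁ ⊗ c₁ + a₂ ⊗ b₂ ⊗ c₂ then each S_k = c₁[k]·a₁b₁ᵀ + c₂[k]·a₂b₂ᵀ. S₀ and S₁ are linearly independent, so a₁b₁ᵀ and a₂b₂ᵀ must span the same plane of matrices: they are the rank-1 matrices of the form x·S₀ + y·S₁.
The 2×2 minor of x·S₀ + y·S₁ on rows {0,1}, columns {0,1} is −16·xy − 16·y² = (-16)·(y)(x + y), vanishing at (x:y) = (1:0) and (1:-1).
M₁ = S₀ = [[0, 0, 0], [4, -2, 0], [0, 0, 0]] = 2·[0, 1, 0][2, -1, 0]ᵀ and M₂ = S₀ − S₁ = [[0, -4, -4], [0, -2, -2], [0, -6, -6]] = (-2)·[2, 1, 3][0, 1, 1]ᵀ, so take a₁ = [0, 1, 0], b₁ = [2, -1, 0], a₂ = [2, 1, 3], b₂ = [0, 1, 1].
Each slice is an integer combination of E₁ = a₁b₁ᵀ and E₂ = a₂b₂ᵀ: S₀ = 2·E₁, S₁ = 2·E₁ + 2·E₂, S₂ = −2·E₁ − 3·E₂; reading off coefficients, c₁ = [2, 2, -2] and c₂ = [0, 2, -3].
Hence T = [0, 1, 0] ⊗ [2, -1, 0] ⊗ [2, 2, -2] + [2, 1, 3] ⊗ [0, 1, 1] ⊗ [0, 2, -3], so rank(T) ≤ 2.
These bounds meet, so rank(T) = 2.

2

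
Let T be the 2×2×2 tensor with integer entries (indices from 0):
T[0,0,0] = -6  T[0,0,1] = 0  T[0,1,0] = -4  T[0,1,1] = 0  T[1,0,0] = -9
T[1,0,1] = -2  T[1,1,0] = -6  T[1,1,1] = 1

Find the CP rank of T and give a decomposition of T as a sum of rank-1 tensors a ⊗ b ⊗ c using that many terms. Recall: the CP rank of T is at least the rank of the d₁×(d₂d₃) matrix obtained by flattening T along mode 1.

rank(T) = 2

Lower bound: the mode-1 unfolding of T (rows indexed by i, columns by (j,k) = (0,0), (0,1), (1,0), (1,1)) is [[-6, 0, -4, 0], [-9, -2, -6, 1]].
There the 2×2 minor on rows i ∈ {0, 1}, columns (j,k) ∈ {(0,0), (0,1)} is det [[-6, 0], [-9, -2]] = 12 ≠ 0, so this unfolding has rank ≥ 2; CP rank is at least every unfolding rank, so rank(T) ≥ 2. (Flattening ranks never certify an upper bound on CP rank; for that we must actually write T with 2 rank-1 terms.)
Upper bound — finding two terms. Write S_k = T[:,:,k] for the frontal slices: S₀ = [[-6, -4], [-9, -6]], S₁ = [[0, 0], [-2, 1]].
If T = a₁ ⊗ b₁ ⊗ c₁ + a₂ ⊗ b₂ ⊗ c₂ then each S_k = c₁[k]·a₁b₁ᵀ + c₂[k]·a₂b₂ᵀ. S₀ and S₁ are linearly independent, so a₁b₁ᵀ and a₂b₂ᵀ must span the same plane of matrices: they are the rank-1 matrices of the form x·S₀ + y·S₁.
det(x·S₀ + y·S₁) is −14·xy = (-14)·(y)(x), vanishing at (x:y) = (1:0) and (0:1).
M₁ = S₀ = [[-6, -4], [-9, -6]] = −[2, 3][3, 2]ᵀ and M₂ = S₁ = [[0, 0], [-2, 1]] = −[0, 1][2, -1]ᵀ, so take a₁ = [2, 3], b₁ = [3, 2], a₂ = [0, 1], b₂ = [2, -1].
Each slice is an integer combination of E₁ = a₁b₁ᵀ and E₂ = a₂b₂ᵀ: S₀ = −E₁, S₁ = −E₂; reading off coefficients, c₁ = [-1, 0] and c₂ = [0, -1].
Hence T = [2, 3] ⊗ [3, 2] ⊗ [-1, 0] + [0, 1] ⊗ [2, -1] ⊗ [0, -1], so rank(T) ≤ 2.
These bounds meet, so rank(T) = 2.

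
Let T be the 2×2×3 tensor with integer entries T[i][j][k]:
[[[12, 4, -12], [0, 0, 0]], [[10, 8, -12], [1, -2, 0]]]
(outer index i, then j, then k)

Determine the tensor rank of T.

Lower bound: the mode-1 unfolding of T (rows indexed by i, columns by (j,k) = (0,0), (0,1), (0,2), (1,0), (1,1), (1,2)) is [[12, 4, -12, 0, 0, 0], [10, 8, -12, 1, -2, 0]].
There the 2×2 minor on rows i ∈ {0, 1}, columns (j,k) ∈ {(0,0), (0,1)} is det [[12, 4], [10, 8]] = 56 ≠ 0, so this unfolding has rank ≥ 2; CP rank is at least every unfolding rank, so rank(T) ≥ 2. (This is only a lower bound: in general the CP rank may exceed every unfolding rank, so we still need to exhibit 2 rank-1 terms summing to T.)
Upper bound — finding two terms. Write S_k = T[:,:,k] for the frontal slices: S₀ = [[12, 0], [10, 1]], S₁ = [[4, 0], [8, -2]], S₂ = [[-12, 0], [-12, 0]].
If T = a₁ ∘ b₁ ∘ c₁ + a₂ ∘ b₂ ∘ c₂ then each S_k = c₁[k]·a₁b₁ᵀ + c₂[k]·a₂b₂ᵀ. S₀ and S₁ are linearly independent, so a₁b₁ᵀ and a₂b₂ᵀ must span the same plane of matrices: they are the rank-1 matrices of the form x·S₀ + y·S₁.
det(x·S₀ + y·S₁) is 12·x² − 20·xy − 8·y² = 4·(x − 2·y)(3·x + y), vanishing at (x:y) = (2:1) and (1:-3).
M₁ = 2·S₀ + S₁ = [[28, 0], [28, 0]] = 28·(1, 1)(1, 0)ᵀ and M₂ = S₀ − 3·S₁ = [[0, 0], [-14, 7]] = (-7)·(0, 1)(2, -1)ᵀ, so take a₁ = (1, 1), b₁ = (1, 0), a₂ = (0, 1), b₂ = (2, -1).
Each slice is an integer combination of E₁ = a₁b₁ᵀ and E₂ = a₂b₂ᵀ: S₀ = 12·E₁ − E₂, S₁ = 4·E₁ + 2·E₂, S₂ = −12·E₁; reading off coefficients, c₁ = (12, 4, -12) and c₂ = (-1, 2, 0).
Hence T = (1, 1) ∘ (1, 0) ∘ (12, 4, -12) + (0, 1) ∘ (2, -1) ∘ (-1, 2, 0), so rank(T) ≤ 2.
These bounds meet, so rank(T) = 2.

2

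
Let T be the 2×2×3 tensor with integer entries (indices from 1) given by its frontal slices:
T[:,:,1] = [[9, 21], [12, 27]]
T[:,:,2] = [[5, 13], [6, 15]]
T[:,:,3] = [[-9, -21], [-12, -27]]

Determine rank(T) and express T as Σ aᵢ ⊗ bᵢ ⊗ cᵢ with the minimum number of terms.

Lower bound: the mode-3 unfolding of T (rows indexed by k, columns by (i,j) = (1,1), (1,2), (2,1), (2,2)) is [[9, 21, 12, 27], [5, 13, 6, 15], [-9, -21, -12, -27]].
There the 2×2 minor on rows k ∈ {1, 2}, columns (i,j) ∈ {(1,1), (1,2)} is det [[9, 21], [5, 13]] = 12 ≠ 0, so this unfolding has rank ≥ 2; CP rank is at least every unfolding rank, so rank(T) ≥ 2. (Unfolding ranks only ever bound the CP rank from below — rank(T) can be strictly larger than all of them — so the matching upper bound has to come from an explicit 2-term decomposition.)
Upper bound — finding two terms. Write S_k = T[:,:,k] for the frontal slices: S₁ = [[9, 21], [12, 27]], S₂ = [[5, 13], [6, 15]], S₃ = [[-9, -21], [-12, -27]].
If T = a₁ ⊗ b₁ ⊗ c₁ + a₂ ⊗ b₂ ⊗ c₂ then each S_k = c₁[k]·a₁b₁ᵀ + c₂[k]·a₂b₂ᵀ. S₁ and S₂ are linearly independent, so a₁b₁ᵀ and a₂b₂ᵀ must span the same plane of matrices: they are the rank-1 matrices of the form x·S₁ + y·S₂.
det(x·S₁ + y·S₂) is −9·x² − 12·xy − 3·y² = (-3)·(x + y)(3·x + y), vanishing at (x:y) = (1:-1) and (1:-3).
M₁ = S₁ − S₂ = [[4, 8], [6, 12]] = 2·[2, 3][1, 2]ᵀ and M₂ = S₁ − 3·S₂ = [[-6, -18], [-6, -18]] = (-6)·[1, 1][1, 3]ᵀ, so take a₁ = [2, 3], b₁ = [1, 2], a₂ = [1, 1], b₂ = [1, 3].
Each slice is an integer combination of E₁ = a₁b₁ᵀ and E₂ = a₂b₂ᵀ: S₁ = 3·E₁ + 3·E₂, S₂ = E₁ + 3·E₂, S₃ = −3·E₁ − 3·E₂; reading off coefficients, c₁ = [3, 1, -3] and c₂ = [3, 3, -3].
Hence T = [2, 3] ⊗ [1, 2] ⊗ [3, 1, -3] + [1, 1] ⊗ [1, 3] ⊗ [3, 3, -3], so rank(T) ≤ 2.
These bounds meet, so rank(T) = 2.

rank(T) = 2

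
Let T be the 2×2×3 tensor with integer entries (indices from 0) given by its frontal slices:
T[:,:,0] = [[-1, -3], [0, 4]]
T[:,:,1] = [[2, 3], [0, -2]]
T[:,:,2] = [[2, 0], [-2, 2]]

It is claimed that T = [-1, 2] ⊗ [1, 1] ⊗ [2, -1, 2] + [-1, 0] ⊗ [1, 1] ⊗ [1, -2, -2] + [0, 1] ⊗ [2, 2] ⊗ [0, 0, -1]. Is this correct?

Reconstruct entry (0,0,0) from the claimed factors: Σₗ aₗ[0]bₗ[0]cₗ[0] = (-1)·(1)·(2) + (-1)·(1)·(1) + (0)·(2)·(0) = -3, but T[0,0,0] = -1. The claim is false.

No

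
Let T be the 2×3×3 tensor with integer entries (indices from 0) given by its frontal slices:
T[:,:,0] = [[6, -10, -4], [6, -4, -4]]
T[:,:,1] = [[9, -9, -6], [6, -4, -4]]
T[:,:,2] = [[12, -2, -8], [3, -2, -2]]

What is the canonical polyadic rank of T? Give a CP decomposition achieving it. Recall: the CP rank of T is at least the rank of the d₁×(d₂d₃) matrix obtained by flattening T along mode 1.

rank(T) = 2

Lower bound: the mode-3 unfolding of T (rows indexed by k, columns by (i,j) = (0,0), (0,1), (0,2), (1,0), (1,1), (1,2)) is [[6, -10, -4, 6, -4, -4], [9, -9, -6, 6, -4, -4], [12, -2, -8, 3, -2, -2]].
There the 2×2 minor on rows k ∈ {0, 1}, columns (i,j) ∈ {(0,0), (0,1)} is det [[6, -10], [9, -9]] = 36 ≠ 0, so this unfolding has rank ≥ 2; CP rank is at least every unfolding rank, so rank(T) ≥ 2. (Unfolding ranks only ever bound the CP rank from below — rank(T) can be strictly larger than all of them — so the matching upper bound has to come from an explicit 2-term decomposition.)
Upper bound — finding two terms. Write S_k = T[:,:,k] for the frontal slices: S₀ = [[6, -10, -4], [6, -4, -4]], S₁ = [[9, -9, -6], [6, -4, -4]], S₂ = [[12, -2, -8], [3, -2, -2]].
If T = a₁ ⊗ b₁ ⊗ c₁ + a₂ ⊗ b₂ ⊗ c₂ then each S_k = c₁[k]·a₁b₁ᵀ + c₂[k]·a₂b₂ᵀ. S₀ and S₁ are linearly independent, so a₁b₁ᵀ and a₂b₂ᵀ must span the same plane of matrices: they are the rank-1 matrices of the form x·S₀ + y·S₁.
The 2×2 minor of x·S₀ + y·S₁ on rows {0,1}, columns {0,1} is 36·x² + 54·xy + 18·y² = 18·(x + y)(2·x + y), vanishing at (x:y) = (1:-1) and (1:-2).
M₁ = S₀ − S₁ = [[-3, -1, 2], [0, 0, 0]] = −(1, 0)(3, 1, -2)ᵀ and M₂ = S₀ − 2·S₁ = [[-12, 8, 8], [-6, 4, 4]] = (-2)·(2, 1)(3, -2, -2)ᵀ, so take a₁ = (1, 0), b₁ = (3, 1, -2), a₂ = (2, 1), b₂ = (3, -2, -2).
Each slice is an integer combination of E₁ = a₁b₁ᵀ and E₂ = a₂b₂ᵀ: S₀ = −2·E₁ + 2·E₂, S₁ = −E₁ + 2·E₂, S₂ = 2·E₁ + E₂; reading off coefficients, c₁ = (-2, -1, 2) and c₂ = (2, 2, 1).
Hence T = (1, 0) ⊗ (3, 1, -2) ⊗ (-2, -1, 2) + (2, 1) ⊗ (3, -2, -2) ⊗ (2, 2, 1), so rank(T) ≤ 2.
These bounds meet, so rank(T) = 2.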